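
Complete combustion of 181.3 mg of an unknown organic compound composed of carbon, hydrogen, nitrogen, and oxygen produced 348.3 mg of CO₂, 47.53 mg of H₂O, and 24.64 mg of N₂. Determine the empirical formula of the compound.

mol C = 0.3483 g CO₂ ÷ 44.009 g/mol = 0.0079143 mol
mol H = 2 × 0.04753 g H₂O ÷ 18.015 g/mol = 0.0052767 mol
mol N = 2 × 0.02464 g N₂ ÷ 28.014 g/mol = 0.0017591 mol
mass O = 0.1813 − (0.095059 + 0.0053189 + 0.024640) = 0.056283 g → mol O = 0.056283 ÷ 15.999 = 0.0035179 mol
Divide by the smallest (0.0017591 mol): C 4.499, H 3.000, N 1.000, O 2.000
Multiplying each by 2 gives whole numbers: C 9.00, H 6.00, N 2.00, O 4.00

C9H6N2O4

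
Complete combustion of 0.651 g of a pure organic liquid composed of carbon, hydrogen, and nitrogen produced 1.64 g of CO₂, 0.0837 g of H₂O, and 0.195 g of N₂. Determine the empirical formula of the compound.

C8H2N3

mol C = 1.64 g CO₂ ÷ 44.009 g/mol = 0.03727 mol
mol H = 2 × 0.0837 g H₂O ÷ 18.015 g/mol = 0.009292 mol
mol N = 2 × 0.195 g N₂ ÷ 28.014 g/mol = 0.01392 mol
Divide by the smallest (0.009292 mol): C 4.010, H 1.000, N 1.498
Multiplying each by 2 gives whole numbers: C 8.02, H 2.00, N 3.00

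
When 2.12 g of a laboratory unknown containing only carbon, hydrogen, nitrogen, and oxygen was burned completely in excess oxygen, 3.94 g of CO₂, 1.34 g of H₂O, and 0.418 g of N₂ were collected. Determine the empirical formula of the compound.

C3H5NO

mol C = 3.94 g CO₂ ÷ 44.009 g/mol = 0.08953 mol
mol H = 2 × 1.34 g H₂O ÷ 18.015 g/mol = 0.1488 mol
mol N = 2 × 0.418 g N₂ ÷ 28.014 g/mol = 0.02984 mol
mass O = 2.12 − (1.075 + 0.1500 + 0.4180) = 0.4767 g → mol O = 0.4767 ÷ 15.999 = 0.02980 mol
Divide by the smallest (0.02980 mol): C 3.004, H 4.992, N 1.001, O 1.000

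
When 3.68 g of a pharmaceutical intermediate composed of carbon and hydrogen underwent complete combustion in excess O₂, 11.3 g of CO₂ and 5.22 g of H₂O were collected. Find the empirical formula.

C4H9

mol C = 11.3 g CO₂ ÷ 44.009 g/mol = 0.2568 mol
mol H = 2 × 5.22 g H₂O ÷ 18.015 g/mol = 0.5795 mol
Divide by the smallest (0.2568 mol): C 1.000, H 2.257
Multiplying each by 4 gives whole numbers: C 4.00, H 9.03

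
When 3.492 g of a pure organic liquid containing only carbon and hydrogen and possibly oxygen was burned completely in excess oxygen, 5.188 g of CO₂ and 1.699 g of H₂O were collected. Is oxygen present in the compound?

mol C = 5.188 g CO₂ ÷ 44.009 g/mol = 0.11788 mol
mol H = 2 × 1.699 g H₂O ÷ 18.015 g/mol = 0.18862 mol
C and H account for only 1.6060 g of the 3.492 g sample; the remaining 1.8860 g must be oxygen.

yes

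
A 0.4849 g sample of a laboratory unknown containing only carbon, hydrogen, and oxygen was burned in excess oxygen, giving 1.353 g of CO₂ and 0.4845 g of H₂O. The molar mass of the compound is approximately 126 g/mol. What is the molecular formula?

C8H14O

mol C = 1.353 g CO₂ ÷ 44.009 g/mol = 0.030744 mol
mol H = 2 × 0.4845 g H₂O ÷ 18.015 g/mol = 0.053789 mol
mass O = 0.4849 − (0.36926 + 0.054219) = 0.061418 g → mol O = 0.061418 ÷ 15.999 = 0.0038389 mol
Divide by the smallest (0.0038389 mol): C 8.008, H 14.011, O 1.000
Empirical formula: C8H14O
Empirical-formula mass = 126.20 g/mol; 126 ÷ 126.20 ≈ 1, so the molecular formula is C8H14O.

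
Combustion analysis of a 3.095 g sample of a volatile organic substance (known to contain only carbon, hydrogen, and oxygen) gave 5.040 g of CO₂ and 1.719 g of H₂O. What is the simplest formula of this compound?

C6H10O5

mol C = 5.040 g CO₂ ÷ 44.009 g/mol = 0.11452 mol
mol H = 2 × 1.719 g H₂O ÷ 18.015 g/mol = 0.19084 mol
mass O = 3.095 − (1.3755 + 0.19237) = 1.5271 g → mol O = 1.5271 ÷ 15.999 = 0.095450 mol
Divide by the smallest (0.095450 mol): C 1.200, H 1.999, O 1.000
Multiplying each by 5 gives whole numbers: C 6.00, H 10.00, O 5.00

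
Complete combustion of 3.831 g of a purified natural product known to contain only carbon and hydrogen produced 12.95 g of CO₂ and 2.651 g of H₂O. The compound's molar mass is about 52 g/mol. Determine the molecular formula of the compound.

C4H4

mol C = 12.95 g CO₂ ÷ 44.009 g/mol = 0.29426 mol
mol H = 2 × 2.651 g H₂O ÷ 18.015 g/mol = 0.29431 mol
Divide by the smallest (0.29426 mol): C 1.000, H 1.000
Empirical formula: CH
Empirical-formula mass = 13.02 g/mol; 52 ÷ 13.02 ≈ 4, so the molecular formula is C4H4.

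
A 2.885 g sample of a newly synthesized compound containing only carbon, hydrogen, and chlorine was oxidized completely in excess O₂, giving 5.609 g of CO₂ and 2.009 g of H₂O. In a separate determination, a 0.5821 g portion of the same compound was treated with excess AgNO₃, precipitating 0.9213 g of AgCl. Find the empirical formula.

C4H7Cl

mol C = 5.609 g CO₂ ÷ 44.009 g/mol = 0.12745 mol
mol H = 2 × 2.009 g H₂O ÷ 18.015 g/mol = 0.22304 mol
From the AgCl data: mol Cl per gram of compound = (0.9213 ÷ 143.318) ÷ 0.5821 = 0.011043 mol/g, so in the 2.885 g combustion sample mol Cl = 0.031860 mol
Divide by the smallest (0.031860 mol): C 4.000, H 7.000, Cl 1.000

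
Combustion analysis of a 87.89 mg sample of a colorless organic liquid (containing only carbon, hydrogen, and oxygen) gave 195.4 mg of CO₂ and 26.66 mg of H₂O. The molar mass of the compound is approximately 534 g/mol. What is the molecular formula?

mol C = 0.1954 g CO₂ ÷ 44.009 g/mol = 0.0044400 mol
mol H = 2 × 0.02666 g H₂O ÷ 18.015 g/mol = 0.0029598 mol
mass O = 0.08789 − (0.053329 + 0.0029834) = 0.031578 g → mol O = 0.031578 ÷ 15.999 = 0.0019737 mol
Divide by the smallest (0.0019737 mol): C 2.250, H 1.500, O 1.000
Multiplying each by 4 gives whole numbers: C 9.00, H 6.00, O 4.00
Empirical formula: C9H6O4
Empirical-formula mass = 178.14 g/mol; 534 ÷ 178.14 ≈ 3, so the molecular formula is C27H18O12.

C27H18O12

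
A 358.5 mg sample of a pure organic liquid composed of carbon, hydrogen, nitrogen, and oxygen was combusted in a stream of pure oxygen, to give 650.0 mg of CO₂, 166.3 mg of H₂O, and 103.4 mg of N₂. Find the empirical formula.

C4H5N2O

mol C = 0.6500 g CO₂ ÷ 44.009 g/mol = 0.014770 mol
mol H = 2 × 0.1663 g H₂O ÷ 18.015 g/mol = 0.018462 mol
mol N = 2 × 0.1034 g N₂ ÷ 28.014 g/mol = 0.0073820 mol
mass O = 0.3585 − (0.17740 + 0.018610 + 0.10340) = 0.059091 g → mol O = 0.059091 ÷ 15.999 = 0.0036934 mol
Divide by the smallest (0.0036934 mol): C 3.999, H 4.999, N 1.999, O 1.000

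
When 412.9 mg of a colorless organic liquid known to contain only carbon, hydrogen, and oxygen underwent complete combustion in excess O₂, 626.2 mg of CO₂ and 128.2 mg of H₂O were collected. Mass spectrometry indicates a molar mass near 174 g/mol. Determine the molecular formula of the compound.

mol C = 0.6262 g CO₂ ÷ 44.009 g/mol = 0.014229 mol
mol H = 2 × 0.1282 g H₂O ÷ 18.015 g/mol = 0.014233 mol
mass O = 0.4129 − (0.17090 + 0.014346) = 0.22765 g → mol O = 0.22765 ÷ 15.999 = 0.014229 mol
Divide by the smallest (0.014229 mol): C 1.000, H 1.000, O 1.000
Empirical formula: CHO
Empirical-formula mass = 29.02 g/mol; 174 ÷ 29.02 ≈ 6, so the molecular formula is C6H6O6.

C6H6O6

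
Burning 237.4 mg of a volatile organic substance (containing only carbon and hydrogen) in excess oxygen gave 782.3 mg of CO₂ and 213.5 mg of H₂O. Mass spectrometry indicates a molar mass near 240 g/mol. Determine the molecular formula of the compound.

mol C = 0.7823 g CO₂ ÷ 44.009 g/mol = 0.017776 mol
mol H = 2 × 0.2135 g H₂O ÷ 18.015 g/mol = 0.023702 mol
Divide by the smallest (0.017776 mol): C 1.000, H 1.333
Multiplying each by 3 gives whole numbers: C 3.00, H 4.00
Empirical formula: C3H4
Empirical-formula mass = 40.06 g/mol; 240 ÷ 40.06 ≈ 6, so the molecular formula is C18H24.

C18H24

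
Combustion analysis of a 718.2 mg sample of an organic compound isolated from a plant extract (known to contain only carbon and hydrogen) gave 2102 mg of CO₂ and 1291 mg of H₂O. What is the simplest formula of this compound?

CH3

mol C = 2.102 g CO₂ ÷ 44.009 g/mol = 0.047763 mol
mol H = 2 × 1.291 g H₂O ÷ 18.015 g/mol = 0.14333 mol
Divide by the smallest (0.047763 mol): C 1.000, H 3.001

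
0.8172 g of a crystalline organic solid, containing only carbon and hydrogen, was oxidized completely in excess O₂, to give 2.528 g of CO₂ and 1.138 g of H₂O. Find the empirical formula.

mol C = 2.528 g CO₂ ÷ 44.009 g/mol = 0.057443 mol
mol H = 2 × 1.138 g H₂O ÷ 18.015 g/mol = 0.12634 mol
Divide by the smallest (0.057443 mol): C 1.000, H 2.199
Multiplying each by 5 gives whole numbers: C 5.00, H 11.00

C5H11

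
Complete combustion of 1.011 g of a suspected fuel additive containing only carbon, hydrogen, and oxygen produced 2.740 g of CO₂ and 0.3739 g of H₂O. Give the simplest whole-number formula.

mol C = 2.740 g CO₂ ÷ 44.009 g/mol = 0.062260 mol
mol H = 2 × 0.3739 g H₂O ÷ 18.015 g/mol = 0.041510 mol
mass O = 1.011 − (0.74780 + 0.041842) = 0.22135 g → mol O = 0.22135 ÷ 15.999 = 0.013835 mol
Divide by the smallest (0.013835 mol): C 4.500, H 3.000, O 1.000
Multiplying each by 2 gives whole numbers: C 9.00, H 6.00, O 2.00

C9H6O2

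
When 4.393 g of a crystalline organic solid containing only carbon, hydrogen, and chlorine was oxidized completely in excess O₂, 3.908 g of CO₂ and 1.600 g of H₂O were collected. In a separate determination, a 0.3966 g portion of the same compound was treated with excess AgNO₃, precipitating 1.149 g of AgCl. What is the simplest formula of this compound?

CH2Cl

mol C = 3.908 g CO₂ ÷ 44.009 g/mol = 0.088800 mol
mol H = 2 × 1.600 g H₂O ÷ 18.015 g/mol = 0.17763 mol
From the AgCl data: mol Cl per gram of compound = (1.149 ÷ 143.318) ÷ 0.3966 = 0.020215 mol/g, so in the 4.393 g combustion sample mol Cl = 0.088803 mol
Divide by the smallest (0.088800 mol): C 1.000, H 2.000, Cl 1.000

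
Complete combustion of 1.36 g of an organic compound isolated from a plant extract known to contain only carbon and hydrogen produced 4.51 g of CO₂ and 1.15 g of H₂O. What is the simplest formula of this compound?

mol C = 4.51 g CO₂ ÷ 44.009 g/mol = 0.1025 mol
mol H = 2 × 1.15 g H₂O ÷ 18.015 g/mol = 0.1277 mol
Divide by the smallest (0.1025 mol): C 1.000, H 1.246
Multiplying each by 4 gives whole numbers: C 4.00, H 4.98

C4H5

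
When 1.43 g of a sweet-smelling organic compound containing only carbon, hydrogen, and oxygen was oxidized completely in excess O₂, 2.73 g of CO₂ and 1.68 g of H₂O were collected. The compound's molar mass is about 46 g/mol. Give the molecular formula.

C2H6O

mol C = 2.73 g CO₂ ÷ 44.009 g/mol = 0.06203 mol
mol H = 2 × 1.68 g H₂O ÷ 18.015 g/mol = 0.1865 mol
mass O = 1.43 − (0.7451 + 0.1880) = 0.4969 g → mol O = 0.4969 ÷ 15.999 = 0.03106 mol
Divide by the smallest (0.03106 mol): C 1.997, H 6.005, O 1.000
Empirical formula: C2H6O
Empirical-formula mass = 46.07 g/mol; 46 ÷ 46.07 ≈ 1, so the molecular formula is C2H6O.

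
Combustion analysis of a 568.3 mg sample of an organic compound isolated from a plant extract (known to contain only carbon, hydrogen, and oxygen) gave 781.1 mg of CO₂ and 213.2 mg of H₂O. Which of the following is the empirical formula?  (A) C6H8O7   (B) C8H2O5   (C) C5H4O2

mol C = 0.7811 g CO₂ ÷ 44.009 g/mol = 0.017749 mol
mol H = 2 × 0.2132 g H₂O ÷ 18.015 g/mol = 0.023669 mol
mass O = 0.5683 − (0.21318 + 0.023859) = 0.33126 g → mol O = 0.33126 ÷ 15.999 = 0.020705 mol
Divide by the smallest (0.017749 mol): C 1.000, H 1.334, O 1.167
Multiplying each by 6 gives whole numbers: C 6.00, H 8.00, O 7.00

(A) C6H8O7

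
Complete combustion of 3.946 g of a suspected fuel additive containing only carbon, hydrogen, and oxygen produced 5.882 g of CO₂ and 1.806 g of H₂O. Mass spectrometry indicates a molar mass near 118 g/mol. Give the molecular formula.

mol C = 5.882 g CO₂ ÷ 44.009 g/mol = 0.13365 mol
mol H = 2 × 1.806 g H₂O ÷ 18.015 g/mol = 0.20050 mol
mass O = 3.946 − (1.6053 + 0.20210) = 2.1386 g → mol O = 2.1386 ÷ 15.999 = 0.13367 mol
Divide by the smallest (0.13365 mol): C 1.000, H 1.500, O 1.000
Multiplying each by 2 gives whole numbers: C 2.00, H 3.00, O 2.00
Empirical formula: C2H3O2
Empirical-formula mass = 59.04 g/mol; 118 ÷ 59.04 ≈ 2, so the molecular formula is C4H6O4.

C4H6O4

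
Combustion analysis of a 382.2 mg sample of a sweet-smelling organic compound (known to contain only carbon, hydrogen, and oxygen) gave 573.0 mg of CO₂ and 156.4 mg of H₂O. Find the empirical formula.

mol C = 0.5730 g CO₂ ÷ 44.009 g/mol = 0.013020 mol
mol H = 2 × 0.1564 g H₂O ÷ 18.015 g/mol = 0.017363 mol
mass O = 0.3822 − (0.15638 + 0.017502) = 0.20831 g → mol O = 0.20831 ÷ 15.999 = 0.013020 mol
Divide by the smallest (0.013020 mol): C 1.000, H 1.334, O 1.000
Multiplying each by 3 gives whole numbers: C 3.00, H 4.00, O 3.00

C3H4O3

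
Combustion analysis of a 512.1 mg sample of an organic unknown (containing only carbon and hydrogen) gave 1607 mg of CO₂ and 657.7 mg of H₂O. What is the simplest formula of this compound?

CH2

mol C = 1.607 g CO₂ ÷ 44.009 g/mol = 0.036515 mol
mol H = 2 × 0.6577 g H₂O ÷ 18.015 g/mol = 0.073017 mol
Divide by the smallest (0.036515 mol): C 1.000, H 2.000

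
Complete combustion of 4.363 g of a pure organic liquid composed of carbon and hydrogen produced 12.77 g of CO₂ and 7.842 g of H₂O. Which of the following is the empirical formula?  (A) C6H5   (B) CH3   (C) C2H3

(B) CH3

mol C = 12.77 g CO₂ ÷ 44.009 g/mol = 0.29017 mol
mol H = 2 × 7.842 g H₂O ÷ 18.015 g/mol = 0.87061 mol
Divide by the smallest (0.29017 mol): C 1.000, H 3.000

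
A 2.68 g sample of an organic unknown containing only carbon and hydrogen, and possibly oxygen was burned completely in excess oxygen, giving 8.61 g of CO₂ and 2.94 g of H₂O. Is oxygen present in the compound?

no

mol C = 8.61 g CO₂ ÷ 44.009 g/mol = 0.1956 mol
mol H = 2 × 2.94 g H₂O ÷ 18.015 g/mol = 0.3264 mol
C and H together account for 2.679 g — essentially the entire 2.68 g sample — so the compound contains no oxygen.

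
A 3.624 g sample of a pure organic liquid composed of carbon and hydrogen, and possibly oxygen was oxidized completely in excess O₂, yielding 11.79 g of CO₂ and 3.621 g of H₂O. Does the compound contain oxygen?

no

mol C = 11.79 g CO₂ ÷ 44.009 g/mol = 0.26790 mol
mol H = 2 × 3.621 g H₂O ÷ 18.015 g/mol = 0.40200 mol
C and H together account for 3.6230 g — essentially the entire 3.624 g sample — so the compound contains no oxygen.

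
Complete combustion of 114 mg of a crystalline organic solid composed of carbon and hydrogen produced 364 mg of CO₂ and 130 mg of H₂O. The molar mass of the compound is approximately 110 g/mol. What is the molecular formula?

mol C = 0.364 g CO₂ ÷ 44.009 g/mol = 0.008271 mol
mol H = 2 × 0.130 g H₂O ÷ 18.015 g/mol = 0.01443 mol
Divide by the smallest (0.008271 mol): C 1.000, H 1.745
Multiplying each by 4 gives whole numbers: C 4.00, H 6.98
Empirical formula: C4H7
Empirical-formula mass = 55.10 g/mol; 110 ÷ 55.10 ≈ 2, so the molecular formula is C8H14.

C8H14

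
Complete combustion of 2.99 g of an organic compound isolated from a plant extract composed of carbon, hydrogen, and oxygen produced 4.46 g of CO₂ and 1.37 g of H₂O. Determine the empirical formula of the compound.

mol C = 4.46 g CO₂ ÷ 44.009 g/mol = 0.1013 mol
mol H = 2 × 1.37 g H₂O ÷ 18.015 g/mol = 0.1521 mol
mass O = 2.99 − (1.217 + 0.1533) = 1.619 g → mol O = 1.619 ÷ 15.999 = 0.1012 mol
Divide by the smallest (0.1012 mol): C 1.001, H 1.503, O 1.000
Multiplying each by 2 gives whole numbers: C 2.00, H 3.01, O 2.00

C2H3O2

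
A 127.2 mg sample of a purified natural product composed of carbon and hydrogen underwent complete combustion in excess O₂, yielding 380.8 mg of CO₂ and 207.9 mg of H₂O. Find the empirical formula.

C3H8

mol C = 0.3808 g CO₂ ÷ 44.009 g/mol = 0.0086528 mol
mol H = 2 × 0.2079 g H₂O ÷ 18.015 g/mol = 0.023081 mol
Divide by the smallest (0.0086528 mol): C 1.000, H 2.667
Multiplying each by 3 gives whole numbers: C 3.00, H 8.00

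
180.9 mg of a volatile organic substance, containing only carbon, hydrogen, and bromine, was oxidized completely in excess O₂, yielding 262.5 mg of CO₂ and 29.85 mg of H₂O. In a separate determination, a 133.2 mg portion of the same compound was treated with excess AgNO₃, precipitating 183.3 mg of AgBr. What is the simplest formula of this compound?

C9H5Br2

mol C = 0.2625 g CO₂ ÷ 44.009 g/mol = 0.0059647 mol
mol H = 2 × 0.02985 g H₂O ÷ 18.015 g/mol = 0.0033139 mol
From the AgBr data: mol Br per gram of compound = (0.1833 ÷ 187.772) ÷ 0.1332 = 0.0073287 mol/g, so in the 0.1809 g combustion sample mol Br = 0.0013258 mol
Divide by the smallest (0.0013258 mol): C 4.499, H 2.500, Br 1.000
Multiplying each by 2 gives whole numbers: C 9.00, H 5.00, Br 2.00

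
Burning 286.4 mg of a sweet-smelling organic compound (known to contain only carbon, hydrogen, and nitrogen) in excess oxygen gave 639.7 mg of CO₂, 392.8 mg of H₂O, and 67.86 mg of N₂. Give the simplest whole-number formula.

mol C = 0.6397 g CO₂ ÷ 44.009 g/mol = 0.014536 mol
mol H = 2 × 0.3928 g H₂O ÷ 18.015 g/mol = 0.043608 mol
mol N = 2 × 0.06786 g N₂ ÷ 28.014 g/mol = 0.0048447 mol
Divide by the smallest (0.0048447 mol): C 3.000, H 9.001, N 1.000

C3H9N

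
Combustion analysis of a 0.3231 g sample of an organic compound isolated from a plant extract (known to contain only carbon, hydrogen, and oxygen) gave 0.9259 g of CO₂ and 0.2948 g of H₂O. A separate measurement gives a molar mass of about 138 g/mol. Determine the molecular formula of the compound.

mol C = 0.9259 g CO₂ ÷ 44.009 g/mol = 0.021039 mol
mol H = 2 × 0.2948 g H₂O ÷ 18.015 g/mol = 0.032728 mol
mass O = 0.3231 − (0.25270 + 0.032990) = 0.037412 g → mol O = 0.037412 ÷ 15.999 = 0.0023384 mol
Divide by the smallest (0.0023384 mol): C 8.997, H 13.996, O 1.000
Empirical formula: C9H14O
Empirical-formula mass = 138.21 g/mol; 138 ÷ 138.21 ≈ 1, so the molecular formula is C9H14O.

C9H14O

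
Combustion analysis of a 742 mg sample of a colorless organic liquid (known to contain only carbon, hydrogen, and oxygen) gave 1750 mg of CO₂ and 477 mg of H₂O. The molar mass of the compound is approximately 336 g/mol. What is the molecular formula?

C18H24O6

mol C = 1.75 g CO₂ ÷ 44.009 g/mol = 0.03976 mol
mol H = 2 × 0.477 g H₂O ÷ 18.015 g/mol = 0.05296 mol
mass O = 0.742 − (0.4776 + 0.05338) = 0.2110 g → mol O = 0.2110 ÷ 15.999 = 0.01319 mol
Divide by the smallest (0.01319 mol): C 3.015, H 4.015, O 1.000
Empirical formula: C3H4O
Empirical-formula mass = 56.06 g/mol; 336 ÷ 56.06 ≈ 6, so the molecular formula is C18H24O6.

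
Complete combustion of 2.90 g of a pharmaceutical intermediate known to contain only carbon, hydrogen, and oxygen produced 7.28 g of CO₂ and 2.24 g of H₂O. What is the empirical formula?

C4H6O

mol C = 7.28 g CO₂ ÷ 44.009 g/mol = 0.1654 mol
mol H = 2 × 2.24 g H₂O ÷ 18.015 g/mol = 0.2487 mol
mass O = 2.90 − (1.987 + 0.2507) = 0.6625 g → mol O = 0.6625 ÷ 15.999 = 0.04141 mol
Divide by the smallest (0.04141 mol): C 3.995, H 6.006, O 1.000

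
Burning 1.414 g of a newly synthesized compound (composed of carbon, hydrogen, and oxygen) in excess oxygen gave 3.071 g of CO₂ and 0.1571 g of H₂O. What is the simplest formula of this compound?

C4HO2

mol C = 3.071 g CO₂ ÷ 44.009 g/mol = 0.069781 mol
mol H = 2 × 0.1571 g H₂O ÷ 18.015 g/mol = 0.017441 mol
mass O = 1.414 − (0.83814 + 0.017581) = 0.55828 g → mol O = 0.55828 ÷ 15.999 = 0.034895 mol
Divide by the smallest (0.017441 mol): C 4.001, H 1.000, O 2.001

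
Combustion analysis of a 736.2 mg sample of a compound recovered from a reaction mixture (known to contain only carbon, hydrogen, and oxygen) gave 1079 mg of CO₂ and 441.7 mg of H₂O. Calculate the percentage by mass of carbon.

mol C = 1.079 g CO₂ ÷ 44.009 g/mol = 0.024518 mol
mol H = 2 × 0.4417 g H₂O ÷ 18.015 g/mol = 0.049037 mol
mass O = 0.7362 − (0.29448 + 0.049429) = 0.39229 g → mol O = 0.39229 ÷ 15.999 = 0.024520 mol
mass % C = 0.29448 g ÷ 0.7362 g × 100%

40.00%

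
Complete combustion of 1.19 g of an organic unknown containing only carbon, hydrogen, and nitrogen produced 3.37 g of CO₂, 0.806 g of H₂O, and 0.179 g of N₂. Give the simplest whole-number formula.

mol C = 3.37 g CO₂ ÷ 44.009 g/mol = 0.07658 mol
mol H = 2 × 0.806 g H₂O ÷ 18.015 g/mol = 0.08948 mol
mol N = 2 × 0.179 g N₂ ÷ 28.014 g/mol = 0.01278 mol
Divide by the smallest (0.01278 mol): C 5.992, H 7.002, N 1.000

C6H7N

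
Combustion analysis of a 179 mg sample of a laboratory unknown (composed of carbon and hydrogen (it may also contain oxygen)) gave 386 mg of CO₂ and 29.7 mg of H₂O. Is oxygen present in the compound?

yes

mol C = 0.386 g CO₂ ÷ 44.009 g/mol = 0.008771 mol
mol H = 2 × 0.0297 g H₂O ÷ 18.015 g/mol = 0.003297 mol
C and H account for only 0.1087 g of the 0.179 g sample; the remaining 0.07033 g must be oxygen.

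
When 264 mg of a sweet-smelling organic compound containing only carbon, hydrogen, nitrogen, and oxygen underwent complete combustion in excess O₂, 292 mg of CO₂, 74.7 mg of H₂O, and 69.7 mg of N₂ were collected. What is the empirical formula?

C4H5N3O4

mol C = 0.292 g CO₂ ÷ 44.009 g/mol = 0.006635 mol
mol H = 2 × 0.0747 g H₂O ÷ 18.015 g/mol = 0.008293 mol
mol N = 2 × 0.0697 g N₂ ÷ 28.014 g/mol = 0.004976 mol
mass O = 0.264 − (0.07969 + 0.008359 + 0.06970) = 0.1062 g → mol O = 0.1062 ÷ 15.999 = 0.006641 mol
Divide by the smallest (0.004976 mol): C 1.333, H 1.667, N 1.000, O 1.335
Multiplying each by 3 gives whole numbers: C 4.00, H 5.00, N 3.00, O 4.00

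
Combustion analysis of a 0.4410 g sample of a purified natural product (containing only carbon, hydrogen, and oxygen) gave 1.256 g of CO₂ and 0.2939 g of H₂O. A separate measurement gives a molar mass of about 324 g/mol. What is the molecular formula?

mol C = 1.256 g CO₂ ÷ 44.009 g/mol = 0.028540 mol
mol H = 2 × 0.2939 g H₂O ÷ 18.015 g/mol = 0.032628 mol
mass O = 0.4410 − (0.34279 + 0.032889) = 0.065321 g → mol O = 0.065321 ÷ 15.999 = 0.0040828 mol
Divide by the smallest (0.0040828 mol): C 6.990, H 7.992, O 1.000
Empirical formula: C7H8O
Empirical-formula mass = 108.14 g/mol; 324 ÷ 108.14 ≈ 3, so the molecular formula is C21H24O3.

C21H24O3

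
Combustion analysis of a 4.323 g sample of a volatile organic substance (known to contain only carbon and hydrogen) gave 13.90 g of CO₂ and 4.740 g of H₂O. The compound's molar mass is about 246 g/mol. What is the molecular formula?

mol C = 13.90 g CO₂ ÷ 44.009 g/mol = 0.31584 mol
mol H = 2 × 4.740 g H₂O ÷ 18.015 g/mol = 0.52623 mol
Divide by the smallest (0.31584 mol): C 1.000, H 1.666
Multiplying each by 3 gives whole numbers: C 3.00, H 5.00
Empirical formula: C3H5
Empirical-formula mass = 41.07 g/mol; 246 ÷ 41.07 ≈ 6, so the molecular formula is C18H30.

C18H30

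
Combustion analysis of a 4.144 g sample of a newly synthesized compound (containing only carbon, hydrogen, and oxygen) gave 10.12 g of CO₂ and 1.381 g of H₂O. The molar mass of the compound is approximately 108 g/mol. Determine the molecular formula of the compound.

C6H4O2

mol C = 10.12 g CO₂ ÷ 44.009 g/mol = 0.22995 mol
mol H = 2 × 1.381 g H₂O ÷ 18.015 g/mol = 0.15332 mol
mass O = 4.144 − (2.7620 + 0.15454) = 1.2275 g → mol O = 1.2275 ÷ 15.999 = 0.076723 mol
Divide by the smallest (0.076723 mol): C 2.997, H 1.998, O 1.000
Empirical formula: C3H2O
Empirical-formula mass = 54.05 g/mol; 108 ÷ 54.05 ≈ 2, so the molecular formula is C6H4O2.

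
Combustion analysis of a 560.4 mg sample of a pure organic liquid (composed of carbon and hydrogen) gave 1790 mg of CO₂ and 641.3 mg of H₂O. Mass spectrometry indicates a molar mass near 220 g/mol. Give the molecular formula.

C16H28

mol C = 1.790 g CO₂ ÷ 44.009 g/mol = 0.040673 mol
mol H = 2 × 0.6413 g H₂O ÷ 18.015 g/mol = 0.071196 mol
Divide by the smallest (0.040673 mol): C 1.000, H 1.750
Multiplying each by 4 gives whole numbers: C 4.00, H 7.00
Empirical formula: C4H7
Empirical-formula mass = 55.10 g/mol; 220 ÷ 55.10 ≈ 4, so the molecular formula is C16H28.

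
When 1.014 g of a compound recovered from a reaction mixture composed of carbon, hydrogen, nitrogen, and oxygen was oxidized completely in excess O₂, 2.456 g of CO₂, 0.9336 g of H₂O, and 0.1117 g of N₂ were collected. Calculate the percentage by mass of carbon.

66.10%

mol C = 2.456 g CO₂ ÷ 44.009 g/mol = 0.055807 mol
mol H = 2 × 0.9336 g H₂O ÷ 18.015 g/mol = 0.10365 mol
mol N = 2 × 0.1117 g N₂ ÷ 28.014 g/mol = 0.0079746 mol
mass O = 1.014 − (0.67030 + 0.10448 + 0.11170) = 0.12753 g → mol O = 0.12753 ÷ 15.999 = 0.0079710 mol
mass % C = 0.67030 g ÷ 1.014 g × 100%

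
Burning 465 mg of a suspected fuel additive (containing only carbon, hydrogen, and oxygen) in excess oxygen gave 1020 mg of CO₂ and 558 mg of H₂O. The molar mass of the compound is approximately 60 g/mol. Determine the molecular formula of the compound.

C3H8O

mol C = 1.02 g CO₂ ÷ 44.009 g/mol = 0.02318 mol
mol H = 2 × 0.558 g H₂O ÷ 18.015 g/mol = 0.06195 mol
mass O = 0.465 − (0.2784 + 0.06244) = 0.1242 g → mol O = 0.1242 ÷ 15.999 = 0.007761 mol
Divide by the smallest (0.007761 mol): C 2.986, H 7.982, O 1.000
Empirical formula: C3H8O
Empirical-formula mass = 60.10 g/mol; 60 ÷ 60.10 ≈ 1, so the molecular formula is C3H8O.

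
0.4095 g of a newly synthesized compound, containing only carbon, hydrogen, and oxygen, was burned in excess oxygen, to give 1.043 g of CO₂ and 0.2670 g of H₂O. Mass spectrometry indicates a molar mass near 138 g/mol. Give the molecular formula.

mol C = 1.043 g CO₂ ÷ 44.009 g/mol = 0.023700 mol
mol H = 2 × 0.2670 g H₂O ÷ 18.015 g/mol = 0.029642 mol
mass O = 0.4095 − (0.28466 + 0.029879) = 0.094964 g → mol O = 0.094964 ÷ 15.999 = 0.0059356 mol
Divide by the smallest (0.0059356 mol): C 3.993, H 4.994, O 1.000
Empirical formula: C4H5O
Empirical-formula mass = 69.08 g/mol; 138 ÷ 69.08 ≈ 2, so the molecular formula is C8H10O2.

C8H10O2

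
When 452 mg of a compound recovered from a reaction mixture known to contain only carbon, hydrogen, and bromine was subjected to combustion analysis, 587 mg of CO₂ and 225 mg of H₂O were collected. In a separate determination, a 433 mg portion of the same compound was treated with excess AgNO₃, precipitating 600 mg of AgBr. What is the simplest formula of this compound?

C8H15Br2

mol C = 0.587 g CO₂ ÷ 44.009 g/mol = 0.01334 mol
mol H = 2 × 0.225 g H₂O ÷ 18.015 g/mol = 0.02498 mol
From the AgBr data: mol Br per gram of compound = (0.600 ÷ 187.772) ÷ 0.433 = 0.007380 mol/g, so in the 0.452 g combustion sample mol Br = 0.003336 mol
Divide by the smallest (0.003336 mol): C 3.999, H 7.489, Br 1.000
Multiplying each by 2 gives whole numbers: C 8.00, H 14.98, Br 2.00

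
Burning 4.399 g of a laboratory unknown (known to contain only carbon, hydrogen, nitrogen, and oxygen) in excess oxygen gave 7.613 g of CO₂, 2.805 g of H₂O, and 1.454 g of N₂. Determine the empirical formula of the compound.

mol C = 7.613 g CO₂ ÷ 44.009 g/mol = 0.17299 mol
mol H = 2 × 2.805 g H₂O ÷ 18.015 g/mol = 0.31141 mol
mol N = 2 × 1.454 g N₂ ÷ 28.014 g/mol = 0.10381 mol
mass O = 4.399 − (2.0778 + 0.31390 + 1.4540) = 0.55335 g → mol O = 0.55335 ÷ 15.999 = 0.034587 mol
Divide by the smallest (0.034587 mol): C 5.002, H 9.004, N 3.001, O 1.000

C5H9N3O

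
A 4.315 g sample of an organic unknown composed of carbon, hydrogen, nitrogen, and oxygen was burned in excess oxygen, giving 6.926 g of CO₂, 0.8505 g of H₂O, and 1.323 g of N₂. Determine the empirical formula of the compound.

mol C = 6.926 g CO₂ ÷ 44.009 g/mol = 0.15738 mol
mol H = 2 × 0.8505 g H₂O ÷ 18.015 g/mol = 0.094421 mol
mol N = 2 × 1.323 g N₂ ÷ 28.014 g/mol = 0.094453 mol
mass O = 4.315 − (1.8903 + 0.095177 + 1.3230) = 1.0066 g → mol O = 1.0066 ÷ 15.999 = 0.062915 mol
Divide by the smallest (0.062915 mol): C 2.501, H 1.501, N 1.501, O 1.000
Multiplying each by 2 gives whole numbers: C 5.00, H 3.00, N 3.00, O 2.00

C5H3N3O2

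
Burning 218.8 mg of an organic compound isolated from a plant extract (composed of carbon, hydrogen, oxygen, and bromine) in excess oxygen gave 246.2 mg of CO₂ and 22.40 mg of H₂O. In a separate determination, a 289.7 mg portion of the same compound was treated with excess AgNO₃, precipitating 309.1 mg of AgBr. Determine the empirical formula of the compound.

C9H4Br2O5

mol C = 0.2462 g CO₂ ÷ 44.009 g/mol = 0.0055943 mol
mol H = 2 × 0.02240 g H₂O ÷ 18.015 g/mol = 0.0024868 mol
From the AgBr data: mol Br per gram of compound = (0.3091 ÷ 187.772) ÷ 0.2897 = 0.0056822 mol/g, so in the 0.2188 g combustion sample mol Br = 0.0012433 mol
mass O = 0.2188 − (0.067193 + 0.0025067 + 0.099343) = 0.049757 g → mol O = 0.049757 ÷ 15.999 = 0.0031100 mol
Divide by the smallest (0.0012433 mol): C 4.500, H 2.000, Br 1.000, O 2.501
Multiplying each by 2 gives whole numbers: C 9.00, H 4.00, Br 2.00, O 5.00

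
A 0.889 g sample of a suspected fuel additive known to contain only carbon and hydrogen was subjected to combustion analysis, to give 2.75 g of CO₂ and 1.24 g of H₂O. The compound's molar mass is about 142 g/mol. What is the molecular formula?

C10H22

mol C = 2.75 g CO₂ ÷ 44.009 g/mol = 0.06249 mol
mol H = 2 × 1.24 g H₂O ÷ 18.015 g/mol = 0.1377 mol
Divide by the smallest (0.06249 mol): C 1.000, H 2.203
Multiplying each by 5 gives whole numbers: C 5.00, H 11.02
Empirical formula: C5H11
Empirical-formula mass = 71.14 g/mol; 142 ÷ 71.14 ≈ 2, so the molecular formula is C10H22.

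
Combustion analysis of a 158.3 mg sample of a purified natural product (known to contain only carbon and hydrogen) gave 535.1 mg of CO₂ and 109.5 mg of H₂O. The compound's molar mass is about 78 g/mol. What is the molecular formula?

C6H6

mol C = 0.5351 g CO₂ ÷ 44.009 g/mol = 0.012159 mol
mol H = 2 × 0.1095 g H₂O ÷ 18.015 g/mol = 0.012157 mol
Divide by the smallest (0.012157 mol): C 1.000, H 1.000
Empirical formula: CH
Empirical-formula mass = 13.02 g/mol; 78 ÷ 13.02 ≈ 6, so the molecular formula is C6H6.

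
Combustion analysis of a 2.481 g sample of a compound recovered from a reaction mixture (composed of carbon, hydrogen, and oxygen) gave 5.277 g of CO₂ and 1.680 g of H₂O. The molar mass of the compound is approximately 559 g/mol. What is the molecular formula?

mol C = 5.277 g CO₂ ÷ 44.009 g/mol = 0.11991 mol
mol H = 2 × 1.680 g H₂O ÷ 18.015 g/mol = 0.18651 mol
mass O = 2.481 − (1.4402 + 0.18800) = 0.85279 g → mol O = 0.85279 ÷ 15.999 = 0.053303 mol
Divide by the smallest (0.053303 mol): C 2.250, H 3.499, O 1.000
Multiplying each by 4 gives whole numbers: C 9.00, H 14.00, O 4.00
Empirical formula: C9H14O4
Empirical-formula mass = 186.21 g/mol; 559 ÷ 186.21 ≈ 3, so the molecular formula is C27H42O12.

C27H42O12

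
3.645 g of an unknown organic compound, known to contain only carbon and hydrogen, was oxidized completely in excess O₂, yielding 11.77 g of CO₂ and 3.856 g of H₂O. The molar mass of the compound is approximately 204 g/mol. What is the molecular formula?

mol C = 11.77 g CO₂ ÷ 44.009 g/mol = 0.26745 mol
mol H = 2 × 3.856 g H₂O ÷ 18.015 g/mol = 0.42809 mol
Divide by the smallest (0.26745 mol): C 1.000, H 1.601
Multiplying each by 5 gives whole numbers: C 5.00, H 8.00
Empirical formula: C5H8
Empirical-formula mass = 68.12 g/mol; 204 ÷ 68.12 ≈ 3, so the molecular formula is C15H24.

C15H24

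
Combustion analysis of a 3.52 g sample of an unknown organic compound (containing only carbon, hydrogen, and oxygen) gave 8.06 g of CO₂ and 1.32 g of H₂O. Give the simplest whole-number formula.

C5H4O2

mol C = 8.06 g CO₂ ÷ 44.009 g/mol = 0.1831 mol
mol H = 2 × 1.32 g H₂O ÷ 18.015 g/mol = 0.1465 mol
mass O = 3.52 − (2.200 + 0.1477) = 1.173 g → mol O = 1.173 ÷ 15.999 = 0.07329 mol
Divide by the smallest (0.07329 mol): C 2.499, H 2.000, O 1.000
Multiplying each by 2 gives whole numbers: C 5.00, H 4.00, O 2.00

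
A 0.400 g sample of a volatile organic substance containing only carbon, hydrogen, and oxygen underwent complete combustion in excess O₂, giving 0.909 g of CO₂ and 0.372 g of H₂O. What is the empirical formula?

mol C = 0.909 g CO₂ ÷ 44.009 g/mol = 0.02065 mol
mol H = 2 × 0.372 g H₂O ÷ 18.015 g/mol = 0.04130 mol
mass O = 0.400 − (0.2481 + 0.04163) = 0.1103 g → mol O = 0.1103 ÷ 15.999 = 0.006893 mol
Divide by the smallest (0.006893 mol): C 2.996, H 5.991, O 1.000

C3H6O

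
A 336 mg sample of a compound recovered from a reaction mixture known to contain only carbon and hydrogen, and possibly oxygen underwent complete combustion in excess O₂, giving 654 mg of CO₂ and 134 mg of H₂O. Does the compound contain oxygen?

mol C = 0.654 g CO₂ ÷ 44.009 g/mol = 0.01486 mol
mol H = 2 × 0.134 g H₂O ÷ 18.015 g/mol = 0.01488 mol
C and H account for only 0.1935 g of the 0.336 g sample; the remaining 0.1425 g must be oxygen.

yes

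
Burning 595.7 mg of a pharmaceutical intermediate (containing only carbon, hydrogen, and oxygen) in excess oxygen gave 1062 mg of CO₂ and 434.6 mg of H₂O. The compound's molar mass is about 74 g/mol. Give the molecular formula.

mol C = 1.062 g CO₂ ÷ 44.009 g/mol = 0.024131 mol
mol H = 2 × 0.4346 g H₂O ÷ 18.015 g/mol = 0.048249 mol
mass O = 0.5957 − (0.28984 + 0.048635) = 0.25722 g → mol O = 0.25722 ÷ 15.999 = 0.016077 mol
Divide by the smallest (0.016077 mol): C 1.501, H 3.001, O 1.000
Multiplying each by 2 gives whole numbers: C 3.00, H 6.00, O 2.00
Empirical formula: C3H6O2
Empirical-formula mass = 74.08 g/mol; 74 ÷ 74.08 ≈ 1, so the molecular formula is C3H6O2.

C3H6O2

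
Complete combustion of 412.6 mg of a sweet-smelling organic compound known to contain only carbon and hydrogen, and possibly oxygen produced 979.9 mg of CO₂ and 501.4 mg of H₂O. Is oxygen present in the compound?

mol C = 0.9799 g CO₂ ÷ 44.009 g/mol = 0.022266 mol
mol H = 2 × 0.5014 g H₂O ÷ 18.015 g/mol = 0.055665 mol
C and H account for only 0.32355 g of the 0.4126 g sample; the remaining 0.089054 g must be oxygen.

yes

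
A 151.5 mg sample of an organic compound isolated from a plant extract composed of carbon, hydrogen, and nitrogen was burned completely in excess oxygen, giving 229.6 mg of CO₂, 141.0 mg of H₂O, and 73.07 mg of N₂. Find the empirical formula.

CH3N

mol C = 0.2296 g CO₂ ÷ 44.009 g/mol = 0.0052171 mol
mol H = 2 × 0.1410 g H₂O ÷ 18.015 g/mol = 0.015654 mol
mol N = 2 × 0.07307 g N₂ ÷ 28.014 g/mol = 0.0052167 mol
Divide by the smallest (0.0052167 mol): C 1.000, H 3.001, N 1.000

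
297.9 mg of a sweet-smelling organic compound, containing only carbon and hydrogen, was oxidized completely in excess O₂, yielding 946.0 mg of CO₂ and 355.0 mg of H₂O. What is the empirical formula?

C6H11

mol C = 0.9460 g CO₂ ÷ 44.009 g/mol = 0.021496 mol
mol H = 2 × 0.3550 g H₂O ÷ 18.015 g/mol = 0.039412 mol
Divide by the smallest (0.021496 mol): C 1.000, H 1.833
Multiplying each by 6 gives whole numbers: C 6.00, H 11.00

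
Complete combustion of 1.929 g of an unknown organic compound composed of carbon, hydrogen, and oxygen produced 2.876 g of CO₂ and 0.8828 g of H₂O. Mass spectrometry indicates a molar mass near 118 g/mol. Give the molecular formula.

mol C = 2.876 g CO₂ ÷ 44.009 g/mol = 0.065350 mol
mol H = 2 × 0.8828 g H₂O ÷ 18.015 g/mol = 0.098007 mol
mass O = 1.929 − (0.78492 + 0.098791) = 1.0453 g → mol O = 1.0453 ÷ 15.999 = 0.065334 mol
Divide by the smallest (0.065334 mol): C 1.000, H 1.500, O 1.000
Multiplying each by 2 gives whole numbers: C 2.00, H 3.00, O 2.00
Empirical formula: C2H3O2
Empirical-formula mass = 59.04 g/mol; 118 ÷ 59.04 ≈ 2, so the molecular formula is C4H6O4.

C4H6O4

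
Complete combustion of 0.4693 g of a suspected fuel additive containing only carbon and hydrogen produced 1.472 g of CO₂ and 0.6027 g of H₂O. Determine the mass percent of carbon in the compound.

85.60%

mol C = 1.472 g CO₂ ÷ 44.009 g/mol = 0.033448 mol
mol H = 2 × 0.6027 g H₂O ÷ 18.015 g/mol = 0.066911 mol
mass % C = 0.40174 g ÷ 0.4693 g × 100%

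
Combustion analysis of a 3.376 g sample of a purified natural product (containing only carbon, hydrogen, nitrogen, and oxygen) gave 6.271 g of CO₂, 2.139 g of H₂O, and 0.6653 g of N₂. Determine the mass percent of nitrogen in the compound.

mol C = 6.271 g CO₂ ÷ 44.009 g/mol = 0.14249 mol
mol H = 2 × 2.139 g H₂O ÷ 18.015 g/mol = 0.23747 mol
mol N = 2 × 0.6653 g N₂ ÷ 28.014 g/mol = 0.047498 mol
mass O = 3.376 − (1.7115 + 0.23937 + 0.66530) = 0.75984 g → mol O = 0.75984 ÷ 15.999 = 0.047493 mol
mass % N = 0.66530 g ÷ 3.376 g × 100%

19.71%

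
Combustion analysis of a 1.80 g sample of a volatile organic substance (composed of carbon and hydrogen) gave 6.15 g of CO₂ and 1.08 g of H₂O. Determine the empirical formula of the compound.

mol C = 6.15 g CO₂ ÷ 44.009 g/mol = 0.1397 mol
mol H = 2 × 1.08 g H₂O ÷ 18.015 g/mol = 0.1199 mol
Divide by the smallest (0.1199 mol): C 1.166, H 1.000
Multiplying each by 6 gives whole numbers: C 6.99, H 6.00

C7H6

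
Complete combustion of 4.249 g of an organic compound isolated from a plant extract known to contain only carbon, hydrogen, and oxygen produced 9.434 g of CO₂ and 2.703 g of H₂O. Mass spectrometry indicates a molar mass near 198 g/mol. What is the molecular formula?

C10H14O4

mol C = 9.434 g CO₂ ÷ 44.009 g/mol = 0.21437 mol
mol H = 2 × 2.703 g H₂O ÷ 18.015 g/mol = 0.30008 mol
mass O = 4.249 − (2.5747 + 0.30248) = 1.3718 g → mol O = 1.3718 ÷ 15.999 = 0.085741 mol
Divide by the smallest (0.085741 mol): C 2.500, H 3.500, O 1.000
Multiplying each by 2 gives whole numbers: C 5.00, H 7.00, O 2.00
Empirical formula: C5H7O2
Empirical-formula mass = 99.11 g/mol; 198 ÷ 99.11 ≈ 2, so the molecular formula is C10H14O4.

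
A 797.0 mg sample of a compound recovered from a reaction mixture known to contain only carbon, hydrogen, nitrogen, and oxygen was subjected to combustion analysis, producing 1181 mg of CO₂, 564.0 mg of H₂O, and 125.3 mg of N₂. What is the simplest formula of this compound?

C3H7NO2

mol C = 1.181 g CO₂ ÷ 44.009 g/mol = 0.026835 mol
mol H = 2 × 0.5640 g H₂O ÷ 18.015 g/mol = 0.062614 mol
mol N = 2 × 0.1253 g N₂ ÷ 28.014 g/mol = 0.0089455 mol
mass O = 0.7970 − (0.32232 + 0.063115 + 0.12530) = 0.28626 g → mol O = 0.28626 ÷ 15.999 = 0.017893 mol
Divide by the smallest (0.0089455 mol): C 3.000, H 7.000, N 1.000, O 2.000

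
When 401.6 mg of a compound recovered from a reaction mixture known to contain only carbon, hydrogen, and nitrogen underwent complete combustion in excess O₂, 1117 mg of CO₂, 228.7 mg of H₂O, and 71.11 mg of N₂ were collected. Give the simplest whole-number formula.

mol C = 1.117 g CO₂ ÷ 44.009 g/mol = 0.025381 mol
mol H = 2 × 0.2287 g H₂O ÷ 18.015 g/mol = 0.025390 mol
mol N = 2 × 0.07111 g N₂ ÷ 28.014 g/mol = 0.0050767 mol
Divide by the smallest (0.0050767 mol): C 4.999, H 5.001, N 1.000

C5H5N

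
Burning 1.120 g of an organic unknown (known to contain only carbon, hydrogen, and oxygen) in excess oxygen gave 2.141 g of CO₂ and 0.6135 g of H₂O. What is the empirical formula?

mol C = 2.141 g CO₂ ÷ 44.009 g/mol = 0.048649 mol
mol H = 2 × 0.6135 g H₂O ÷ 18.015 g/mol = 0.068110 mol
mass O = 1.120 − (0.58432 + 0.068655) = 0.46702 g → mol O = 0.46702 ÷ 15.999 = 0.029191 mol
Divide by the smallest (0.029191 mol): C 1.667, H 2.333, O 1.000
Multiplying each by 3 gives whole numbers: C 5.00, H 7.00, O 3.00

C5H7O3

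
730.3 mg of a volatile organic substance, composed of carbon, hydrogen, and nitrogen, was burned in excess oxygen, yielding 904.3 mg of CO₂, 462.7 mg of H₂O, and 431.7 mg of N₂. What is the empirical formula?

mol C = 0.9043 g CO₂ ÷ 44.009 g/mol = 0.020548 mol
mol H = 2 × 0.4627 g H₂O ÷ 18.015 g/mol = 0.051368 mol
mol N = 2 × 0.4317 g N₂ ÷ 28.014 g/mol = 0.030820 mol
Divide by the smallest (0.020548 mol): C 1.000, H 2.500, N 1.500
Multiplying each by 2 gives whole numbers: C 2.00, H 5.00, N 3.00

C2H5N3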